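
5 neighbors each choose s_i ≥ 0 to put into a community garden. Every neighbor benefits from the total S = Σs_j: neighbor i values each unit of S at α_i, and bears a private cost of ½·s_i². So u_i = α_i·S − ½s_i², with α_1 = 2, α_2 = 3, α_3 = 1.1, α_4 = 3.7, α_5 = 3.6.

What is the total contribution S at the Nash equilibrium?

13.4

Neighbor i's FOC: ∂u_i/∂s_i = α_i − s_i = 0, so s_i* = α_i.
NE contributions = (2, 3, 1.1, 3.7, 3.6); S = 13.4.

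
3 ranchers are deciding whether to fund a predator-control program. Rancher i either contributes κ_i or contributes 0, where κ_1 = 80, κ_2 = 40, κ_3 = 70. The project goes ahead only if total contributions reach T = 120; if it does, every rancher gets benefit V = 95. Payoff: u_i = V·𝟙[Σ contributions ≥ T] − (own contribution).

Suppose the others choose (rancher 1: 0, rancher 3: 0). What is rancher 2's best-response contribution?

Others' total = 0. Even contributing 40 gives 40 < 120: no benefit either way.
Best response: 0.

0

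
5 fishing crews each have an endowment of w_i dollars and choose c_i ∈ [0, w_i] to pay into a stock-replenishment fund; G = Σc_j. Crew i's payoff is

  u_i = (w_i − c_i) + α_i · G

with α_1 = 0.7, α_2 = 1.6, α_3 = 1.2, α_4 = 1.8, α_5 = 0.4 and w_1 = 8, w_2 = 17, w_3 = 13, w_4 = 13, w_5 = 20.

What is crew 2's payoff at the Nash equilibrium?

∂u_i/∂c_i = α_i − 1, so crew i contributes w_i if α_i > 1, else 0.
α_i > 1 for i ∈ {2, 3, 4}; NE contributions (0, 17, 13, 13, 0), G = 43.
u_2 = (17 − 17) + 1.6·43 = 68.8.

68.8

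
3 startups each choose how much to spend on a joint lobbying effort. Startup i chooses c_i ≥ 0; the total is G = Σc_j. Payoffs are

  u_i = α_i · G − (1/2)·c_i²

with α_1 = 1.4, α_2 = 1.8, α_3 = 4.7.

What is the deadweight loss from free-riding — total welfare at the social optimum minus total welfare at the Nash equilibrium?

44.85

Startup i's FOC: ∂u_i/∂c_i = α_i − c_i = 0, so c_i* = α_i.
NE contributions = (1.4, 1.8, 4.7); G = 7.9.
W^NE = (Σα)·G − ½Σα_i² = 7.9² − ½·27.29 = 48.765.
Planner sets c_i = Σα_j = 7.9 for every i, so G^SO = 3·7.9 = 23.7.
W^SO = (Σα)·G^SO − ½·3·(Σα)² = (3/2)·7.9² = 93.615.
Deadweight loss = W^SO − W^NE = 44.85.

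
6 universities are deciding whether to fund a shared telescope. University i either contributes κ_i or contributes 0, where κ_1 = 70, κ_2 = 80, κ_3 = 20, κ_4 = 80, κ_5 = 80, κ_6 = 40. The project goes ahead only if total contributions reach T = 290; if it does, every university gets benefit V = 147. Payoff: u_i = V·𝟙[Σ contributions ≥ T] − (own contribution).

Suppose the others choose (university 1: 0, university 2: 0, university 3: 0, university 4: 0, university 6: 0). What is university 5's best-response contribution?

0

Others' total = 0. Even contributing 80 gives 80 < 290: no benefit either way.
Best response: 0.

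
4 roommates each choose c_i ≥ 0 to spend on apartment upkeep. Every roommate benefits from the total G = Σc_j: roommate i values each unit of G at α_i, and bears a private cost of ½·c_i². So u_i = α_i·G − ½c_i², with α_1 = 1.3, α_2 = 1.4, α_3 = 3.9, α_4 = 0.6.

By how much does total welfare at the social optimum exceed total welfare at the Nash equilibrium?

61.45

Roommate i's FOC: ∂u_i/∂c_i = α_i − c_i = 0, so c_i* = α_i.
NE contributions = (1.3, 1.4, 3.9, 0.6); G = 7.2.
W^NE = (Σα)·G − ½Σα_i² = 7.2² − ½·19.22 = 42.23.
Planner sets c_i = Σα_j = 7.2 for every i, so G^SO = 4·7.2 = 28.8.
W^SO = (Σα)·G^SO − ½·4·(Σα)² = (4/2)·7.2² = 103.68.
Deadweight loss = W^SO − W^NE = 61.45.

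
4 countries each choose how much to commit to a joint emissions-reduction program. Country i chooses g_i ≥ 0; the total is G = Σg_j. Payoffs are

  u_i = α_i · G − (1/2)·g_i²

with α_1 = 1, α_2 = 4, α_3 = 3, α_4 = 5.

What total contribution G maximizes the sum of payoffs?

52

Planner FOC: ∂(Σu_j)/∂g_i = (Σα_j) − g_i = 0, so g_i^SO = Σα_j = 13 for every i; G^SO = 52.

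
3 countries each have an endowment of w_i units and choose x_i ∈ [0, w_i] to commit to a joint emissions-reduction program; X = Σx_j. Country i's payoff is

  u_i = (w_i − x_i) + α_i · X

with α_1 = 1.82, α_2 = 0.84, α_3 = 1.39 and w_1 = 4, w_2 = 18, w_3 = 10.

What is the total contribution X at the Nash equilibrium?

∂u_i/∂x_i = α_i − 1, so country i contributes w_i if α_i > 1, else 0.
α_i > 1 for i ∈ {1, 3}; NE contributions (4, 0, 10), X = 14.

14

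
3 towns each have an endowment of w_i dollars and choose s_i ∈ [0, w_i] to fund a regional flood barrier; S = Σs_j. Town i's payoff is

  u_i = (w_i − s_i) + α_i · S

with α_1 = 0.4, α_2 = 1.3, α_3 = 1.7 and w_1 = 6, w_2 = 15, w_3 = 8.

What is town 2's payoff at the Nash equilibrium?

∂u_i/∂s_i = α_i − 1, so town i contributes w_i if α_i > 1, else 0.
α_i > 1 for i ∈ {2, 3}; NE contributions (0, 15, 8), S = 23.
u_2 = (15 − 15) + 1.3·23 = 29.9.

29.9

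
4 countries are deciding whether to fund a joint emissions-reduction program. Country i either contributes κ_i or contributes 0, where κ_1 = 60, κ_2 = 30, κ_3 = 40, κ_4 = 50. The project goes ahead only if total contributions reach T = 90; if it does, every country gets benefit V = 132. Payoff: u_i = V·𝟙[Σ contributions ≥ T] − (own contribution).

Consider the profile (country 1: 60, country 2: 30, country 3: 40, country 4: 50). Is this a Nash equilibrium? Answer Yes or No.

Total = 180 ≥ 90: provided.
Country 1 (pledges 60, payoff 72): dropping to 0 → total 120, payoff 132. Profitable deviation.

No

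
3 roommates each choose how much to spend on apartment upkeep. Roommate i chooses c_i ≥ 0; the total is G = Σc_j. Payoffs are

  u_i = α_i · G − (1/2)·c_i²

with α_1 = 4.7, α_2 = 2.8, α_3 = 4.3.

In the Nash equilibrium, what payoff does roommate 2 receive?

29.12

Roommate i's FOC: ∂u_i/∂c_i = α_i − c_i = 0, so c_i* = α_i.
NE contributions = (4.7, 2.8, 4.3); G = 11.8.
u_2 = α_2·G − ½·(c_2)² = 2.8·11.8 − ½·2.8² = 29.12.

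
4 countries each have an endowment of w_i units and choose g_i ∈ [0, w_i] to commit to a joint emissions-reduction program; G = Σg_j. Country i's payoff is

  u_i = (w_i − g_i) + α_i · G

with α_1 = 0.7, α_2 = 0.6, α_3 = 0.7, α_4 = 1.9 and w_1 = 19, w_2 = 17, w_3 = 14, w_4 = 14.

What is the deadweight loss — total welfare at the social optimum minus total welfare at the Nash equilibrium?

∂u_i/∂g_i = α_i − 1, so country i contributes w_i if α_i > 1, else 0.
α_i > 1 for i ∈ {4}; NE contributions (0, 0, 0, 14), G = 14.
W^NE = Σw_i − G^NE + (Σα_i)·G^NE = 64 + 2.9·14 = 104.6.
Planner: ∂(Σu_j)/∂g_i = Σα_j − 1 = 2.9 > 0, so everyone contributes w_i; G^SO = 64, W^SO = 64 + 2.9·64 = 249.6.
Deadweight loss = 145.

145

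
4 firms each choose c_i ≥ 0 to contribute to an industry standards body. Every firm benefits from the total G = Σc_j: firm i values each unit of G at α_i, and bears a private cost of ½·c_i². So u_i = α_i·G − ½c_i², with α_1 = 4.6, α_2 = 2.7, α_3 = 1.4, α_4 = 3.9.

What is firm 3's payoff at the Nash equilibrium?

16.66

Firm i's FOC: ∂u_i/∂c_i = α_i − c_i = 0, so c_i* = α_i.
NE contributions = (4.6, 2.7, 1.4, 3.9); G = 12.6.
u_3 = α_3·G − ½·(c_3)² = 1.4·12.6 − ½·1.4² = 16.66.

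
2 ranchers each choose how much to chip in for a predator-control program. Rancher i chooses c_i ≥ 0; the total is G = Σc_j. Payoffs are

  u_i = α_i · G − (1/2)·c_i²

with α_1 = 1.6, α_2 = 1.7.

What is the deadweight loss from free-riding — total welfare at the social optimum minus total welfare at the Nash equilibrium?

Rancher i's FOC: ∂u_i/∂c_i = α_i − c_i = 0, so c_i* = α_i.
NE contributions = (1.6, 1.7); G = 3.3.
W^NE = (Σα)·G − ½Σα_i² = 3.3² − ½·5.45 = 8.165.
Planner sets c_i = Σα_j = 3.3 for every i, so G^SO = 2·3.3 = 6.6.
W^SO = (Σα)·G^SO − ½·2·(Σα)² = (2/2)·3.3² = 10.89.
Deadweight loss = W^SO − W^NE = 2.725.

2.725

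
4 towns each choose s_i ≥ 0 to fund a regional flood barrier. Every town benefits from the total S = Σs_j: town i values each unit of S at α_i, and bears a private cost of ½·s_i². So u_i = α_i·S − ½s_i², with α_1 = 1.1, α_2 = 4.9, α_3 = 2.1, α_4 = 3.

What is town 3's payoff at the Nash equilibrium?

21.105

Town i's FOC: ∂u_i/∂s_i = α_i − s_i = 0, so s_i* = α_i.
NE contributions = (1.1, 4.9, 2.1, 3); S = 11.1.
u_3 = α_3·S − ½·(s_3)² = 2.1·11.1 − ½·2.1² = 21.105.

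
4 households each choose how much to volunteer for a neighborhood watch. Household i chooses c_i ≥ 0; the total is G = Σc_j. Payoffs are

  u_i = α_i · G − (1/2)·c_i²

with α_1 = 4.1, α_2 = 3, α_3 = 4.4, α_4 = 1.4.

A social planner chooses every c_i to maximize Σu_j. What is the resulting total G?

Planner FOC: ∂(Σu_j)/∂c_i = (Σα_j) − c_i = 0, so c_i^SO = Σα_j = 12.9 for every i; G^SO = 51.6.

51.6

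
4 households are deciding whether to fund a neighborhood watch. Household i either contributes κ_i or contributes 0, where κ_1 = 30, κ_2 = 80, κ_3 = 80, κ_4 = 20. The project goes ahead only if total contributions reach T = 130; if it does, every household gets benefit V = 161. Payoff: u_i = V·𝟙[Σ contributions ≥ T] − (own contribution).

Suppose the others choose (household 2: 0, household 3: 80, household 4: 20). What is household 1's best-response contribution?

Others' total = 100. Contributing 30 brings total to 130 ≥ 130: gain V − κ_1 = 131.
Best response: 30.

30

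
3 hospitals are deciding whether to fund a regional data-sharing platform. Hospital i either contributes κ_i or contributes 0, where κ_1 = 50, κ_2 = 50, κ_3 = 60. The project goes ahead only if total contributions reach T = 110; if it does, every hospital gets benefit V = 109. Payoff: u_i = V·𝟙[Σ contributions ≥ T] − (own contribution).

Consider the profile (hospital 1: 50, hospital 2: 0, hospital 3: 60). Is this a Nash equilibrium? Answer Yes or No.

Total = 110 ≥ 110: provided.
Hospital 1 (pledges 50, payoff 59): dropping to 0 → total 60, payoff 0. No gain.
Hospital 2 (pledges 0, payoff 109): pledging 50 → total 160, payoff 59. No gain.
Hospital 3 (pledges 60, payoff 49): dropping to 0 → total 50, payoff 0. No gain.

Yes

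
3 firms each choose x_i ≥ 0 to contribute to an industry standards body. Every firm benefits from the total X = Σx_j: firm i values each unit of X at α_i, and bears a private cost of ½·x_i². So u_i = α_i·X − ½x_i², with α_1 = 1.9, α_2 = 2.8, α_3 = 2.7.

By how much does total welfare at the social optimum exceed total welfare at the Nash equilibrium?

36.75

Firm i's FOC: ∂u_i/∂x_i = α_i − x_i = 0, so x_i* = α_i.
NE contributions = (1.9, 2.8, 2.7); X = 7.4.
W^NE = (Σα)·X − ½Σα_i² = 7.4² − ½·18.74 = 45.39.
Planner sets x_i = Σα_j = 7.4 for every i, so X^SO = 3·7.4 = 22.2.
W^SO = (Σα)·X^SO − ½·3·(Σα)² = (3/2)·7.4² = 82.14.
Deadweight loss = W^SO − W^NE = 36.75.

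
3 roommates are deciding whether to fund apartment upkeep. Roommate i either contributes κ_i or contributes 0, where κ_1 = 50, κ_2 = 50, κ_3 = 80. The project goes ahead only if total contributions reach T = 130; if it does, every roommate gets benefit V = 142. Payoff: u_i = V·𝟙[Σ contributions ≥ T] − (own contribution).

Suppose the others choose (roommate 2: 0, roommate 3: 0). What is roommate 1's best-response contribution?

0

Others' total = 0. Even contributing 50 gives 50 < 130: no benefit either way.
Best response: 0.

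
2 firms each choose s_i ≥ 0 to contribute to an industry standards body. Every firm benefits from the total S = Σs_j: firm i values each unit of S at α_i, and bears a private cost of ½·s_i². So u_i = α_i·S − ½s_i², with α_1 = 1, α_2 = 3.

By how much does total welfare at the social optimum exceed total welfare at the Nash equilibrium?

5

Firm i's FOC: ∂u_i/∂s_i = α_i − s_i = 0, so s_i* = α_i.
NE contributions = (1, 3); S = 4.
W^NE = (Σα)·S − ½Σα_i² = 4² − ½·10 = 11.
Planner sets s_i = Σα_j = 4 for every i, so S^SO = 2·4 = 8.
W^SO = (Σα)·S^SO − ½·2·(Σα)² = (2/2)·4² = 16.
Deadweight loss = W^SO − W^NE = 5.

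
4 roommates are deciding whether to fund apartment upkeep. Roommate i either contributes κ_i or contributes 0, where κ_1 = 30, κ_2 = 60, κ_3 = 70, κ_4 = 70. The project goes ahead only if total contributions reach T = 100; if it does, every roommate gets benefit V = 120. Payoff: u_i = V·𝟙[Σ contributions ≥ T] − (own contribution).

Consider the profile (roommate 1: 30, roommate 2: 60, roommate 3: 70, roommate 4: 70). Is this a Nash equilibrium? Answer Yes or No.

No

Total = 230 ≥ 100: provided.
Roommate 1 (pledges 30, payoff 90): dropping to 0 → total 200, payoff 120. Profitable deviation.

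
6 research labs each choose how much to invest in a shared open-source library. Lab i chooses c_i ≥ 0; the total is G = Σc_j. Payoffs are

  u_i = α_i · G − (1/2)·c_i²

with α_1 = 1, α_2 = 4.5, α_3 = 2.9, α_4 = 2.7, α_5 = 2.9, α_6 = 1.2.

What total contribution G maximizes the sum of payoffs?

91.2

Planner FOC: ∂(Σu_j)/∂c_i = (Σα_j) − c_i = 0, so c_i^SO = Σα_j = 15.2 for every i; G^SO = 91.2.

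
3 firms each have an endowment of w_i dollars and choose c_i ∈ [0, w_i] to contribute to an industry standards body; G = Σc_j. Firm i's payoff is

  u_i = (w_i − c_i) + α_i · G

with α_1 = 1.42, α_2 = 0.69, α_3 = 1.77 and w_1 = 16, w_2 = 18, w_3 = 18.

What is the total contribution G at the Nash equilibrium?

∂u_i/∂c_i = α_i − 1, so firm i contributes w_i if α_i > 1, else 0.
α_i > 1 for i ∈ {1, 3}; NE contributions (16, 0, 18), G = 34.

34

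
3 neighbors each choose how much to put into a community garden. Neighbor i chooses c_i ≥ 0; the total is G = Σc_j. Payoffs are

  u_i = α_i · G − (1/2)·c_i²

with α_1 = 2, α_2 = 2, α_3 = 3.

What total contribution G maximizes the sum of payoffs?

Planner FOC: ∂(Σu_j)/∂c_i = (Σα_j) − c_i = 0, so c_i^SO = Σα_j = 7 for every i; G^SO = 21.

21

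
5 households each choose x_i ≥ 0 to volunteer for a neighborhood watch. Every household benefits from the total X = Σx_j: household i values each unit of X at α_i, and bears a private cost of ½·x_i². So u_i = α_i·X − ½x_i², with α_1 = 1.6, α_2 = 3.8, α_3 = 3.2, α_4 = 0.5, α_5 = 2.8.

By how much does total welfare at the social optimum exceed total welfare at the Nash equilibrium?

Household i's FOC: ∂u_i/∂x_i = α_i − x_i = 0, so x_i* = α_i.
NE contributions = (1.6, 3.8, 3.2, 0.5, 2.8); X = 11.9.
W^NE = (Σα)·X − ½Σα_i² = 11.9² − ½·35.33 = 123.945.
Planner sets x_i = Σα_j = 11.9 for every i, so X^SO = 5·11.9 = 59.5.
W^SO = (Σα)·X^SO − ½·5·(Σα)² = (5/2)·11.9² = 354.025.
Deadweight loss = W^SO − W^NE = 230.08.

230.08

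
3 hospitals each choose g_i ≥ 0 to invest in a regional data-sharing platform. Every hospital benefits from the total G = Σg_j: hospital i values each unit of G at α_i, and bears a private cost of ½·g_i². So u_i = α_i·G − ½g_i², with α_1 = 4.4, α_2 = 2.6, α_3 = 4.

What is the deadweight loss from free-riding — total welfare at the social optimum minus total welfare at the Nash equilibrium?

Hospital i's FOC: ∂u_i/∂g_i = α_i − g_i = 0, so g_i* = α_i.
NE contributions = (4.4, 2.6, 4); G = 11.
W^NE = (Σα)·G − ½Σα_i² = 11² − ½·42.12 = 99.94.
Planner sets g_i = Σα_j = 11 for every i, so G^SO = 3·11 = 33.
W^SO = (Σα)·G^SO − ½·3·(Σα)² = (3/2)·11² = 181.5.
Deadweight loss = W^SO − W^NE = 81.56.

81.56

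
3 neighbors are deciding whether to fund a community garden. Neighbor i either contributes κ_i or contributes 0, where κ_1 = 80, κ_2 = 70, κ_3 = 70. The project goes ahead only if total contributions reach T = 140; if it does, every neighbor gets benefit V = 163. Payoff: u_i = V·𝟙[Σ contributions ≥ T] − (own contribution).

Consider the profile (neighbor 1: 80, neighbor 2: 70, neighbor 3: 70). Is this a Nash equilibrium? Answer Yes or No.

No

Total = 220 ≥ 140: provided.
Neighbor 1 (pledges 80, payoff 83): dropping to 0 → total 140, payoff 163. Profitable deviation.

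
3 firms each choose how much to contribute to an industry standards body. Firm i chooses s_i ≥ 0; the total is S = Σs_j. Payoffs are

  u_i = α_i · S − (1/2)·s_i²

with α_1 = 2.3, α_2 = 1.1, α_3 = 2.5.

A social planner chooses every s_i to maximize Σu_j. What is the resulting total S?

Planner FOC: ∂(Σu_j)/∂s_i = (Σα_j) − s_i = 0, so s_i^SO = Σα_j = 5.9 for every i; S^SO = 17.7.

17.7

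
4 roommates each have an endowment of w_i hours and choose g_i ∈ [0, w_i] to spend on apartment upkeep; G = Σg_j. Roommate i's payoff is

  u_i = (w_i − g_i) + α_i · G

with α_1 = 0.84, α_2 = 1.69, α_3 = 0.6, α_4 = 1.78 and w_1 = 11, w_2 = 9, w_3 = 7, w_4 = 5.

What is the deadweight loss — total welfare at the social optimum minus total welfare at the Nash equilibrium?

∂u_i/∂g_i = α_i − 1, so roommate i contributes w_i if α_i > 1, else 0.
α_i > 1 for i ∈ {2, 4}; NE contributions (0, 9, 0, 5), G = 14.
W^NE = Σw_i − G^NE + (Σα_i)·G^NE = 32 + 3.91·14 = 86.74.
Planner: ∂(Σu_j)/∂g_i = Σα_j − 1 = 3.91 > 0, so everyone contributes w_i; G^SO = 32, W^SO = 32 + 3.91·32 = 157.12.
Deadweight loss = 70.38.

70.38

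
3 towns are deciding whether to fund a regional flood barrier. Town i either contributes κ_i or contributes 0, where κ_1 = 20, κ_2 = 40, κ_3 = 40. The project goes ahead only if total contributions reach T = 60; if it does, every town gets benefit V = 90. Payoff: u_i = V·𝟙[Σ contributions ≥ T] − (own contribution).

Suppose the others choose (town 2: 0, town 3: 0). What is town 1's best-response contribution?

0

Others' total = 0. Even contributing 20 gives 20 < 60: no benefit either way.
Best response: 0.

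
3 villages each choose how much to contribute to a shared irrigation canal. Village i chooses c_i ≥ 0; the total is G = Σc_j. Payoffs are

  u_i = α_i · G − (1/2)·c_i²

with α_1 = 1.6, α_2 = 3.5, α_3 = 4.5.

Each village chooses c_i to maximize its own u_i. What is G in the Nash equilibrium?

Village i's FOC: ∂u_i/∂c_i = α_i − c_i = 0, so c_i* = α_i.
NE contributions = (1.6, 3.5, 4.5); G = 9.6.

9.6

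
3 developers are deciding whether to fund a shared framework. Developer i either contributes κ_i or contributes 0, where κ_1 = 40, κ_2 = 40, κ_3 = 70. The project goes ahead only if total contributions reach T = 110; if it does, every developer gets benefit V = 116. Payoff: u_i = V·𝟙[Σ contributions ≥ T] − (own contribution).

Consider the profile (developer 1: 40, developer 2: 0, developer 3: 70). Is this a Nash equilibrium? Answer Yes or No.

Total = 110 ≥ 110: provided.
Developer 1 (pledges 40, payoff 76): dropping to 0 → total 70, payoff 0. No gain.
Developer 2 (pledges 0, payoff 116): pledging 40 → total 150, payoff 76. No gain.
Developer 3 (pledges 70, payoff 46): dropping to 0 → total 40, payoff 0. No gain.

Yes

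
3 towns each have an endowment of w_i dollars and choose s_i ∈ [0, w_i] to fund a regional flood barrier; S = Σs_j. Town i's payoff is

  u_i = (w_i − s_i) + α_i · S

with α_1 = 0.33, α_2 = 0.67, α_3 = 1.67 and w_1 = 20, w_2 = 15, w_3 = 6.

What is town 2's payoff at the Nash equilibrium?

∂u_i/∂s_i = α_i − 1, so town i contributes w_i if α_i > 1, else 0.
α_i > 1 for i ∈ {3}; NE contributions (0, 0, 6), S = 6.
u_2 = (15 − 0) + 0.67·6 = 19.02.

19.02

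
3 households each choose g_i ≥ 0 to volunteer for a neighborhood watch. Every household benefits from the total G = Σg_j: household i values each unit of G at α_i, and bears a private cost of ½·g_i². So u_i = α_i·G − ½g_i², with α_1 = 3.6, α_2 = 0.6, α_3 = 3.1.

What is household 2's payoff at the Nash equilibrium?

Household i's FOC: ∂u_i/∂g_i = α_i − g_i = 0, so g_i* = α_i.
NE contributions = (3.6, 0.6, 3.1); G = 7.3.
u_2 = α_2·G − ½·(g_2)² = 0.6·7.3 − ½·0.6² = 4.2.

4.2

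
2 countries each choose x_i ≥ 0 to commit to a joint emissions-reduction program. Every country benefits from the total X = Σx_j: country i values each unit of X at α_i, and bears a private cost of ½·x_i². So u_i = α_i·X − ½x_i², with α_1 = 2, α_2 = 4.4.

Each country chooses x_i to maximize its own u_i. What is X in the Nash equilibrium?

Country i's FOC: ∂u_i/∂x_i = α_i − x_i = 0, so x_i* = α_i.
NE contributions = (2, 4.4); X = 6.4.

6.4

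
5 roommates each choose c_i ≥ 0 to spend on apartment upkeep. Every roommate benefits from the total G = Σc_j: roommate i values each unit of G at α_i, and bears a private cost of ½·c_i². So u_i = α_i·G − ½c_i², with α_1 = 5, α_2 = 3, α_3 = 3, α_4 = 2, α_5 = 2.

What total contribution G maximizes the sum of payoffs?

Planner FOC: ∂(Σu_j)/∂c_i = (Σα_j) − c_i = 0, so c_i^SO = Σα_j = 15 for every i; G^SO = 75.

75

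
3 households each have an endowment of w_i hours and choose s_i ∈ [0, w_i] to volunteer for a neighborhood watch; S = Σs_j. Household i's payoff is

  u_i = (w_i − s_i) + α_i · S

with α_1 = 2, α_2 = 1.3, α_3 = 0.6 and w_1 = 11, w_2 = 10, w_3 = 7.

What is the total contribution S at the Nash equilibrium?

21

∂u_i/∂s_i = α_i − 1, so household i contributes w_i if α_i > 1, else 0.
α_i > 1 for i ∈ {1, 2}; NE contributions (11, 10, 0), S = 21.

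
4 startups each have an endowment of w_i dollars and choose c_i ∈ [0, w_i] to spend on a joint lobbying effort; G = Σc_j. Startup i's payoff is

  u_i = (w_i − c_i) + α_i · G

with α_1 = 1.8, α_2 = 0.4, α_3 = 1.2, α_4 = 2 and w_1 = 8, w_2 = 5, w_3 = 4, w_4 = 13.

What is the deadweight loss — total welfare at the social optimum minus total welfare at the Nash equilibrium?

22

∂u_i/∂c_i = α_i − 1, so startup i contributes w_i if α_i > 1, else 0.
α_i > 1 for i ∈ {1, 3, 4}; NE contributions (8, 0, 4, 13), G = 25.
W^NE = Σw_i − G^NE + (Σα_i)·G^NE = 30 + 4.4·25 = 140.
Planner: ∂(Σu_j)/∂c_i = Σα_j − 1 = 4.4 > 0, so everyone contributes w_i; G^SO = 30, W^SO = 30 + 4.4·30 = 162.
Deadweight loss = 22.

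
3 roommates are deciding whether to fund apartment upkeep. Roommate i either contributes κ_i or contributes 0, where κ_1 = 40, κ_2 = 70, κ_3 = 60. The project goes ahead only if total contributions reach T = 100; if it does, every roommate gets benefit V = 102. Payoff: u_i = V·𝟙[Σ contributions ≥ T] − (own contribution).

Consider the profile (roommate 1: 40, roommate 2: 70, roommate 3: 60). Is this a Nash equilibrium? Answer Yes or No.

Total = 170 ≥ 100: provided.
Roommate 1 (pledges 40, payoff 62): dropping to 0 → total 130, payoff 102. Profitable deviation.

No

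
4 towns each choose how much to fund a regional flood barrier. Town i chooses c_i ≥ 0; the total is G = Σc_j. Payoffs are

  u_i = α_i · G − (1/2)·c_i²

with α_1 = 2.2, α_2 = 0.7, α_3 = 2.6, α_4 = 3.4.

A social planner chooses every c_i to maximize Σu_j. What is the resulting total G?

Planner FOC: ∂(Σu_j)/∂c_i = (Σα_j) − c_i = 0, so c_i^SO = Σα_j = 8.9 for every i; G^SO = 35.6.

35.6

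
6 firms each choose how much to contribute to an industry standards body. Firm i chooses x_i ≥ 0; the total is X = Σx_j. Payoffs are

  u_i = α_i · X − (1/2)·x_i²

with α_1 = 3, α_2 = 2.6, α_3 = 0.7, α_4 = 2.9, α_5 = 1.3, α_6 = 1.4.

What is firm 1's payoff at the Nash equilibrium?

Firm i's FOC: ∂u_i/∂x_i = α_i − x_i = 0, so x_i* = α_i.
NE contributions = (3, 2.6, 0.7, 2.9, 1.3, 1.4); X = 11.9.
u_1 = α_1·X − ½·(x_1)² = 3·11.9 − ½·3² = 31.2.

31.2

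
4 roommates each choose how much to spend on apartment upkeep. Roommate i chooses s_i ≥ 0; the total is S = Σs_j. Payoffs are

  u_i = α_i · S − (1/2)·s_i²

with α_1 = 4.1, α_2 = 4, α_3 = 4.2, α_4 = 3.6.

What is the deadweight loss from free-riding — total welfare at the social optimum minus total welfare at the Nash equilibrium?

284.515

Roommate i's FOC: ∂u_i/∂s_i = α_i − s_i = 0, so s_i* = α_i.
NE contributions = (4.1, 4, 4.2, 3.6); S = 15.9.
W^NE = (Σα)·S − ½Σα_i² = 15.9² − ½·63.41 = 221.105.
Planner sets s_i = Σα_j = 15.9 for every i, so S^SO = 4·15.9 = 63.6.
W^SO = (Σα)·S^SO − ½·4·(Σα)² = (4/2)·15.9² = 505.62.
Deadweight loss = W^SO − W^NE = 284.515.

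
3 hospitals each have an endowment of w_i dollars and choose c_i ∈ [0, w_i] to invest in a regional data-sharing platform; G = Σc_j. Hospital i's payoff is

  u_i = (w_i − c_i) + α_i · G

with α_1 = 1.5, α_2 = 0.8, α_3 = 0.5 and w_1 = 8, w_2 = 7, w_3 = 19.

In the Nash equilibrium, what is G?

∂u_i/∂c_i = α_i − 1, so hospital i contributes w_i if α_i > 1, else 0.
α_i > 1 for i ∈ {1}; NE contributions (8, 0, 0), G = 8.

8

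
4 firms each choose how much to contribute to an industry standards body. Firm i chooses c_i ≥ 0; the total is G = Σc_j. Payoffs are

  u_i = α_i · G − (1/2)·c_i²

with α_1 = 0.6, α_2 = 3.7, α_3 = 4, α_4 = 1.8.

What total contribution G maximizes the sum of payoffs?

Planner FOC: ∂(Σu_j)/∂c_i = (Σα_j) − c_i = 0, so c_i^SO = Σα_j = 10.1 for every i; G^SO = 40.4.

40.4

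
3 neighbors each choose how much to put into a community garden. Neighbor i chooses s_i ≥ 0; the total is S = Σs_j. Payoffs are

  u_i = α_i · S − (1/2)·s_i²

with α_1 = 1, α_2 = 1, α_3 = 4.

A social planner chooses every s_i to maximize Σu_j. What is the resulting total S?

18

Planner FOC: ∂(Σu_j)/∂s_i = (Σα_j) − s_i = 0, so s_i^SO = Σα_j = 6 for every i; S^SO = 18.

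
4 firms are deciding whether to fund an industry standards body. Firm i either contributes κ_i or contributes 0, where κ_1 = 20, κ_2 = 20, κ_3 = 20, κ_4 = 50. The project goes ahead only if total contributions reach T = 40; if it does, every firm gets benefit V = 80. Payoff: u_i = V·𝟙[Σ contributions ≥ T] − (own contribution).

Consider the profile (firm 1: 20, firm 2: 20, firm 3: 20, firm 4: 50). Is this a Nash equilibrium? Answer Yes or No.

Total = 110 ≥ 40: provided.
Firm 1 (pledges 20, payoff 60): dropping to 0 → total 90, payoff 80. Profitable deviation.

No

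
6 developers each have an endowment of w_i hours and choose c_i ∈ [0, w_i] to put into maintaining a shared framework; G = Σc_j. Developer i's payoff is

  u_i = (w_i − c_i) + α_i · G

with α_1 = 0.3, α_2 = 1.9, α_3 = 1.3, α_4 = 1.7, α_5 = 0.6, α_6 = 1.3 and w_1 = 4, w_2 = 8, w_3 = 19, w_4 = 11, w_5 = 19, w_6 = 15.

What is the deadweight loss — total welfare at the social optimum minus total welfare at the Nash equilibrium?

140.3

∂u_i/∂c_i = α_i − 1, so developer i contributes w_i if α_i > 1, else 0.
α_i > 1 for i ∈ {2, 3, 4, 6}; NE contributions (0, 8, 19, 11, 0, 15), G = 53.
W^NE = Σw_i − G^NE + (Σα_i)·G^NE = 76 + 6.1·53 = 399.3.
Planner: ∂(Σu_j)/∂c_i = Σα_j − 1 = 6.1 > 0, so everyone contributes w_i; G^SO = 76, W^SO = 76 + 6.1·76 = 539.6.
Deadweight loss = 140.3.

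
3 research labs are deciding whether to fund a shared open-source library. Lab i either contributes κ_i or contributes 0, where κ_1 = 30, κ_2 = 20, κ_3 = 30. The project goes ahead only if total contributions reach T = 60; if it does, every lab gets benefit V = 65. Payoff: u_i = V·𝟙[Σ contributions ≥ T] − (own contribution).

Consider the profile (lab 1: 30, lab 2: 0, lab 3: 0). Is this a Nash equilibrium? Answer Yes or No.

No

Total = 30 < 60: not provided.
Lab 1 (pledges 30, payoff -30): dropping to 0 → total 0, payoff 0. Profitable deviation.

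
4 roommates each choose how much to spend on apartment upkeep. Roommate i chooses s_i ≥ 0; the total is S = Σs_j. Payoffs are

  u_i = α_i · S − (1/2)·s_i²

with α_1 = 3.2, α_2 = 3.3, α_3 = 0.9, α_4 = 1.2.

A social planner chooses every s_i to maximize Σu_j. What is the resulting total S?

34.4

Planner FOC: ∂(Σu_j)/∂s_i = (Σα_j) − s_i = 0, so s_i^SO = Σα_j = 8.6 for every i; S^SO = 34.4.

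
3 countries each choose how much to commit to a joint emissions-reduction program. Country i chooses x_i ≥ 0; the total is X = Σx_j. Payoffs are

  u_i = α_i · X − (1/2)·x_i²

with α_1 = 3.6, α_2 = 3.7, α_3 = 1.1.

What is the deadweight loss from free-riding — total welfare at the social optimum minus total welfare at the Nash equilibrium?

49.21

Country i's FOC: ∂u_i/∂x_i = α_i − x_i = 0, so x_i* = α_i.
NE contributions = (3.6, 3.7, 1.1); X = 8.4.
W^NE = (Σα)·X − ½Σα_i² = 8.4² − ½·27.86 = 56.63.
Planner sets x_i = Σα_j = 8.4 for every i, so X^SO = 3·8.4 = 25.2.
W^SO = (Σα)·X^SO − ½·3·(Σα)² = (3/2)·8.4² = 105.84.
Deadweight loss = W^SO − W^NE = 49.21.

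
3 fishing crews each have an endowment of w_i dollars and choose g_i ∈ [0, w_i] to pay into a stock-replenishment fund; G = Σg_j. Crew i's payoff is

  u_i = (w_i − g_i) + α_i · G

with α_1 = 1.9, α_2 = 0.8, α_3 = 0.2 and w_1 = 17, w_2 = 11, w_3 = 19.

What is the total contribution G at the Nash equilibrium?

17

∂u_i/∂g_i = α_i − 1, so crew i contributes w_i if α_i > 1, else 0.
α_i > 1 for i ∈ {1}; NE contributions (17, 0, 0), G = 17.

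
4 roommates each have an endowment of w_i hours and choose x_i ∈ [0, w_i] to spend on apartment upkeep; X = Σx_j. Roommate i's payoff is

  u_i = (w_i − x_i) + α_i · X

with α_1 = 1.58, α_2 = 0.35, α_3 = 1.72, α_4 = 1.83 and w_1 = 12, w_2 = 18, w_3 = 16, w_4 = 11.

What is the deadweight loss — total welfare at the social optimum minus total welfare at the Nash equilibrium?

80.64

∂u_i/∂x_i = α_i − 1, so roommate i contributes w_i if α_i > 1, else 0.
α_i > 1 for i ∈ {1, 3, 4}; NE contributions (12, 0, 16, 11), X = 39.
W^NE = Σw_i − X^NE + (Σα_i)·X^NE = 57 + 4.48·39 = 231.72.
Planner: ∂(Σu_j)/∂x_i = Σα_j − 1 = 4.48 > 0, so everyone contributes w_i; X^SO = 57, W^SO = 57 + 4.48·57 = 312.36.
Deadweight loss = 80.64.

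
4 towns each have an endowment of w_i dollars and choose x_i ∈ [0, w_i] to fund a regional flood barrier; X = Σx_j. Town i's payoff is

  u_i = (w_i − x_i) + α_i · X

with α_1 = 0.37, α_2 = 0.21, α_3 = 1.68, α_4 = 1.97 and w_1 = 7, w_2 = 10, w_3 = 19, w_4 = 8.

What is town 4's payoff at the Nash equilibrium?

∂u_i/∂x_i = α_i − 1, so town i contributes w_i if α_i > 1, else 0.
α_i > 1 for i ∈ {3, 4}; NE contributions (0, 0, 19, 8), X = 27.
u_4 = (8 − 8) + 1.97·27 = 53.19.

53.19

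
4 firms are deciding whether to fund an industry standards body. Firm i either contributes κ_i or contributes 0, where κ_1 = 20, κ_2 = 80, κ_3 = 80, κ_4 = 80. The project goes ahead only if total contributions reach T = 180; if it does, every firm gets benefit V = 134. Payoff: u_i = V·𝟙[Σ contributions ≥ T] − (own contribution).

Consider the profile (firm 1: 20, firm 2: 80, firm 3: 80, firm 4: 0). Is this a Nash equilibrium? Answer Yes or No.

Yes

Total = 180 ≥ 180: provided.
Firm 1 (pledges 20, payoff 114): dropping to 0 → total 160, payoff 0. No gain.
Firm 2 (pledges 80, payoff 54): dropping to 0 → total 100, payoff 0. No gain.
Firm 3 (pledges 80, payoff 54): dropping to 0 → total 100, payoff 0. No gain.
Firm 4 (pledges 0, payoff 134): pledging 80 → total 260, payoff 54. No gain.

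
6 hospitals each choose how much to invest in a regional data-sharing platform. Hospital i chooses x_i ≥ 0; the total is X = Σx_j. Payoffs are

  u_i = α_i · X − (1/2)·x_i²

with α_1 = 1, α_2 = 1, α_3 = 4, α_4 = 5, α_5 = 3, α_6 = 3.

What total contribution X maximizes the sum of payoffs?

102

Planner FOC: ∂(Σu_j)/∂x_i = (Σα_j) − x_i = 0, so x_i^SO = Σα_j = 17 for every i; X^SO = 102.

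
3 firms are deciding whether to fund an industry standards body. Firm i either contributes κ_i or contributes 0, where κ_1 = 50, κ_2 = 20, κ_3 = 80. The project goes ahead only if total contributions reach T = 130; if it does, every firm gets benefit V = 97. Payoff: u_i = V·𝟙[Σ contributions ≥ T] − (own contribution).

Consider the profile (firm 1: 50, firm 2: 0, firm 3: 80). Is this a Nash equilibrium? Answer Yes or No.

Yes

Total = 130 ≥ 130: provided.
Firm 1 (pledges 50, payoff 47): dropping to 0 → total 80, payoff 0. No gain.
Firm 2 (pledges 0, payoff 97): pledging 20 → total 150, payoff 77. No gain.
Firm 3 (pledges 80, payoff 17): dropping to 0 → total 50, payoff 0. No gain.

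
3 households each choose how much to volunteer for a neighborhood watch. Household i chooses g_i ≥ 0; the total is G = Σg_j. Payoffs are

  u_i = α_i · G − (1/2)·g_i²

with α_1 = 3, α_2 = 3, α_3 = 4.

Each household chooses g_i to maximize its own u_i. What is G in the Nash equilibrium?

Household i's FOC: ∂u_i/∂g_i = α_i − g_i = 0, so g_i* = α_i.
NE contributions = (3, 3, 4); G = 10.

10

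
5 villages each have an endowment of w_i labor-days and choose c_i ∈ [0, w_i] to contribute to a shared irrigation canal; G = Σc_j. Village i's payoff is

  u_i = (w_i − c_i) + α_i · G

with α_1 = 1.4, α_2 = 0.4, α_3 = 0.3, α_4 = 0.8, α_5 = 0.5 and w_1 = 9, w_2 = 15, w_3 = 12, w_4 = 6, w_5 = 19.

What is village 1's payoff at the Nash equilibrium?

12.6

∂u_i/∂c_i = α_i − 1, so village i contributes w_i if α_i > 1, else 0.
α_i > 1 for i ∈ {1}; NE contributions (9, 0, 0, 0, 0), G = 9.
u_1 = (9 − 9) + 1.4·9 = 12.6.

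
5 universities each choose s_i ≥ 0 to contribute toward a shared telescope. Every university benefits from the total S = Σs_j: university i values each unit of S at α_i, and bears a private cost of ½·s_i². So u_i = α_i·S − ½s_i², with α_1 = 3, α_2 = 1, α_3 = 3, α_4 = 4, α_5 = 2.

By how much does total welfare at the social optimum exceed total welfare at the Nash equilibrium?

University i's FOC: ∂u_i/∂s_i = α_i − s_i = 0, so s_i* = α_i.
NE contributions = (3, 1, 3, 4, 2); S = 13.
W^NE = (Σα)·S − ½Σα_i² = 13² − ½·39 = 149.5.
Planner sets s_i = Σα_j = 13 for every i, so S^SO = 5·13 = 65.
W^SO = (Σα)·S^SO − ½·5·(Σα)² = (5/2)·13² = 422.5.
Deadweight loss = W^SO − W^NE = 273.

273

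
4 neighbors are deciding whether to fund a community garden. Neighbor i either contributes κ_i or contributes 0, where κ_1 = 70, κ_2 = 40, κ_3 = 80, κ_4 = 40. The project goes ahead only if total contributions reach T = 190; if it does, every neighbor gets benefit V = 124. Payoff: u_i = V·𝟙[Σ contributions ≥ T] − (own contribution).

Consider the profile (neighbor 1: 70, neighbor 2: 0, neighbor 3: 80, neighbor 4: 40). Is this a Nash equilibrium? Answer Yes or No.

Total = 190 ≥ 190: provided.
Neighbor 1 (pledges 70, payoff 54): dropping to 0 → total 120, payoff 0. No gain.
Neighbor 2 (pledges 0, payoff 124): pledging 40 → total 230, payoff 84. No gain.
Neighbor 3 (pledges 80, payoff 44): dropping to 0 → total 110, payoff 0. No gain.
Neighbor 4 (pledges 40, payoff 84): dropping to 0 → total 150, payoff 0. No gain.

Yes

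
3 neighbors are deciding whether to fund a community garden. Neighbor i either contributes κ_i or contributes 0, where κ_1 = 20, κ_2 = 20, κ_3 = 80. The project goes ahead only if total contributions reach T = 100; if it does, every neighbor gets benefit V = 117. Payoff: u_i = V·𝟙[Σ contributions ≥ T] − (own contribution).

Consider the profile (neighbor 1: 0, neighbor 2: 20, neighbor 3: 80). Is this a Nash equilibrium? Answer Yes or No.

Yes

Total = 100 ≥ 100: provided.
Neighbor 1 (pledges 0, payoff 117): pledging 20 → total 120, payoff 97. No gain.
Neighbor 2 (pledges 20, payoff 97): dropping to 0 → total 80, payoff 0. No gain.
Neighbor 3 (pledges 80, payoff 37): dropping to 0 → total 20, payoff 0. No gain.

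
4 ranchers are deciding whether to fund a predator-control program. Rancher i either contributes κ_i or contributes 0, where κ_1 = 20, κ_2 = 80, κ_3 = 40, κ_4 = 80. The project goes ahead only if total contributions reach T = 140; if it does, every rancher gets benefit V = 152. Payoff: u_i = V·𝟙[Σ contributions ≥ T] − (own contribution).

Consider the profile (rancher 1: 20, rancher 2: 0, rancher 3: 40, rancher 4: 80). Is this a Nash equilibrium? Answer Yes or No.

Yes

Total = 140 ≥ 140: provided.
Rancher 1 (pledges 20, payoff 132): dropping to 0 → total 120, payoff 0. No gain.
Rancher 2 (pledges 0, payoff 152): pledging 80 → total 220, payoff 72. No gain.
Rancher 3 (pledges 40, payoff 112): dropping to 0 → total 100, payoff 0. No gain.
Rancher 4 (pledges 80, payoff 72): dropping to 0 → total 60, payoff 0. No gain.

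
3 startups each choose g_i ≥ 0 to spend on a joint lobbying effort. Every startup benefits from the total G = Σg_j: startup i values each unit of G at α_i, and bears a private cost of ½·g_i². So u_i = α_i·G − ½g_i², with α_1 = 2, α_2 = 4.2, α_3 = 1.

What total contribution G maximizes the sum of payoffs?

Planner FOC: ∂(Σu_j)/∂g_i = (Σα_j) − g_i = 0, so g_i^SO = Σα_j = 7.2 for every i; G^SO = 21.6.

21.6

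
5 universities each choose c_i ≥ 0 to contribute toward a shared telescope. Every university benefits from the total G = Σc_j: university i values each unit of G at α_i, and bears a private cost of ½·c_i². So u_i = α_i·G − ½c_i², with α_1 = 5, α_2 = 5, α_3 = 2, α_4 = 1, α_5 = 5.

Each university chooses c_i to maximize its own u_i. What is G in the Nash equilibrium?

18

University i's FOC: ∂u_i/∂c_i = α_i − c_i = 0, so c_i* = α_i.
NE contributions = (5, 5, 2, 1, 5); G = 18.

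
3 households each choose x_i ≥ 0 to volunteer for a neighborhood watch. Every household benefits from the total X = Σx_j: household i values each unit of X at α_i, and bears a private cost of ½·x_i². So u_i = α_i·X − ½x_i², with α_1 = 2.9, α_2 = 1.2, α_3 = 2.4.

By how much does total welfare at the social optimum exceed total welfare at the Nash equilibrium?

Household i's FOC: ∂u_i/∂x_i = α_i − x_i = 0, so x_i* = α_i.
NE contributions = (2.9, 1.2, 2.4); X = 6.5.
W^NE = (Σα)·X − ½Σα_i² = 6.5² − ½·15.61 = 34.445.
Planner sets x_i = Σα_j = 6.5 for every i, so X^SO = 3·6.5 = 19.5.
W^SO = (Σα)·X^SO − ½·3·(Σα)² = (3/2)·6.5² = 63.375.
Deadweight loss = W^SO − W^NE = 28.93.

28.93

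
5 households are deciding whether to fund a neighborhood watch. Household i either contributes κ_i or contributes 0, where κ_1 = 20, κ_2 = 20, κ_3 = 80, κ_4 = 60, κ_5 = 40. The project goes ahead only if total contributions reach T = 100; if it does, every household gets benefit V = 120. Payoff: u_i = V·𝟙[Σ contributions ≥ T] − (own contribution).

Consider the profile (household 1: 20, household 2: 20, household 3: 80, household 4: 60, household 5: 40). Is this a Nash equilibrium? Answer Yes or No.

No

Total = 220 ≥ 100: provided.
Household 1 (pledges 20, payoff 100): dropping to 0 → total 200, payoff 120. Profitable deviation.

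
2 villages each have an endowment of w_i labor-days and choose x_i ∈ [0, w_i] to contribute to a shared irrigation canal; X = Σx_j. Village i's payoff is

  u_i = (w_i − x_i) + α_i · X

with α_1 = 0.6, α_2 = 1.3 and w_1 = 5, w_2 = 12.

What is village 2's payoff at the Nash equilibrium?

∂u_i/∂x_i = α_i − 1, so village i contributes w_i if α_i > 1, else 0.
α_i > 1 for i ∈ {2}; NE contributions (0, 12), X = 12.
u_2 = (12 − 12) + 1.3·12 = 15.6.

15.6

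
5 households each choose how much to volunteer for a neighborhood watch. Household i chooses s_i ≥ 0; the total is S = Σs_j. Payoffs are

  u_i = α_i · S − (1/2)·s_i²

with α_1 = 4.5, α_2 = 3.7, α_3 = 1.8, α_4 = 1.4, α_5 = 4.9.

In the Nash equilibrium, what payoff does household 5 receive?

Household i's FOC: ∂u_i/∂s_i = α_i − s_i = 0, so s_i* = α_i.
NE contributions = (4.5, 3.7, 1.8, 1.4, 4.9); S = 16.3.
u_5 = α_5·S − ½·(s_5)² = 4.9·16.3 − ½·4.9² = 67.865.

67.865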